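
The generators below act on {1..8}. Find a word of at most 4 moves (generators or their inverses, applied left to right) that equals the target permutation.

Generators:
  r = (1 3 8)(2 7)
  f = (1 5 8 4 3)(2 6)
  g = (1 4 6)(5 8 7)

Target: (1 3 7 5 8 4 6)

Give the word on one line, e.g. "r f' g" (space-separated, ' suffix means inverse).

r' r' g

  after r': (1 8 3)(2 7)
  after r': (1 3 8)
  after g: (1 3 7 5 8 4 6)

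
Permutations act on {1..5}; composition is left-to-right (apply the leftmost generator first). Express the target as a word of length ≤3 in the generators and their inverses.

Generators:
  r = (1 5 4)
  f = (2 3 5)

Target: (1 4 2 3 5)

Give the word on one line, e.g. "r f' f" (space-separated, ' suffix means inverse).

  after r': (1 4 5)
  after f: (1 4 2 3 5)

r' f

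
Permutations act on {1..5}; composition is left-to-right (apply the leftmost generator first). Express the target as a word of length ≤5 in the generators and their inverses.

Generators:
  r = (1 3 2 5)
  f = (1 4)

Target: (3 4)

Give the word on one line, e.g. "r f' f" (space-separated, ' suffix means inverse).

r' f r

  after r': (1 5 2 3)
  after f: (1 5 2 3 4)
  after r: (3 4)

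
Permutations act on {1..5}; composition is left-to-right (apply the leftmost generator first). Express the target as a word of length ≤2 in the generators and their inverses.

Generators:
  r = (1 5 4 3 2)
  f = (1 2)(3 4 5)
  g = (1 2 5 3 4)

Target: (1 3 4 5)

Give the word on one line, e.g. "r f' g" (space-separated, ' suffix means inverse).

  after g': (1 4 3 5 2)
  after f': (1 3 4 5)

g' f'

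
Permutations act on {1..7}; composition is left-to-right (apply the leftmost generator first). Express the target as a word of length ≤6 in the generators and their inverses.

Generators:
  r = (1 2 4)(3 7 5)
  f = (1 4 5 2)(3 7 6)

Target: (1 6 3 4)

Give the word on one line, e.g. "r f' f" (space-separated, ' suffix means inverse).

  after f': (1 2 5 4)(3 6 7)
  after f': (1 5)(2 4)(3 7 6)
  after r: (1 3 5 2)(6 7)
  after f': (1 6 3 4)

f' f' r f'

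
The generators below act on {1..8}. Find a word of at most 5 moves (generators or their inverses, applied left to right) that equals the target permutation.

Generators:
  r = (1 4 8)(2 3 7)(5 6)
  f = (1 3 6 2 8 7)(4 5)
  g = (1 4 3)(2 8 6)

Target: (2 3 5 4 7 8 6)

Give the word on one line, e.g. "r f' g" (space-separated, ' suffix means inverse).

  after g: (1 4 3)(2 8 6)
  after g: (1 3 4)(2 6 8)
  after f': (2 3 5 4 7 8 6)

g g f'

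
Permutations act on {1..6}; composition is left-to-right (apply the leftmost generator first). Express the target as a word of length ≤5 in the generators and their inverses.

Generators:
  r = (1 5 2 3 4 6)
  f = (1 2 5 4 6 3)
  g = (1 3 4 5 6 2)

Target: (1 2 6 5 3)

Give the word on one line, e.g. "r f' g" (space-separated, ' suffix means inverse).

  after g': (1 2 6 5 4 3)
  after g': (1 6 4)(2 5 3)
  after r: (4 5)
  after g': (1 2 6 5 3)

g' g' r g'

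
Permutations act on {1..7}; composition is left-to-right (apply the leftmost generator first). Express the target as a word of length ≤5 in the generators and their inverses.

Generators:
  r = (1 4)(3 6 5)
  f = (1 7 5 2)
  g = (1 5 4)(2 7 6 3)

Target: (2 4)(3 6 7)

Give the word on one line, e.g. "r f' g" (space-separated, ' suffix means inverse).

f r f'

  after f: (1 7 5 2)
  after r: (1 7 3 6 5 2 4)
  after f': (2 4)(3 6 7)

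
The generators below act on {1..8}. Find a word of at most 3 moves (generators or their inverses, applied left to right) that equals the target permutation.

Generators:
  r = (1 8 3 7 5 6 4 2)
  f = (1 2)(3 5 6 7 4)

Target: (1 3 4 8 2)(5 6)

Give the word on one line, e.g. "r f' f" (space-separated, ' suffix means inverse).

  after r: (1 8 3 7 5 6 4 2)
  after f': (1 8 4)(3 6 7)
  after r: (1 3 4 8 2)(5 6)

r f' r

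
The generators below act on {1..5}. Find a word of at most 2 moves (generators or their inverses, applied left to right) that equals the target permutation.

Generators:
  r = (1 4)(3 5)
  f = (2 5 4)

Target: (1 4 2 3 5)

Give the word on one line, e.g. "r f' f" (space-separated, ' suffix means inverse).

  after f: (2 5 4)
  after r': (1 4 2 3 5)

f r'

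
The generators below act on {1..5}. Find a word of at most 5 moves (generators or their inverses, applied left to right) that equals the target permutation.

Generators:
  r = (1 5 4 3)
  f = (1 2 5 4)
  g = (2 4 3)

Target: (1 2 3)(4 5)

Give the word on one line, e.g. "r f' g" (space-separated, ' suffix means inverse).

  after g: (2 4 3)
  after g: (2 3 4)
  after f: (1 2 3)(4 5)

g g f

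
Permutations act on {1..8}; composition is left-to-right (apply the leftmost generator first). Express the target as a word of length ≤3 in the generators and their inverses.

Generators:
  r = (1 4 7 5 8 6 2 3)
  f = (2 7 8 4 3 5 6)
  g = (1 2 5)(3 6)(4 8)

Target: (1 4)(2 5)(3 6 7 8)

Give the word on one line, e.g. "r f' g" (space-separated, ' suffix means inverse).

  after r': (1 3 2 6 8 5 7 4)
  after f': (1 4)(2 5)(3 6 7 8)

r' f'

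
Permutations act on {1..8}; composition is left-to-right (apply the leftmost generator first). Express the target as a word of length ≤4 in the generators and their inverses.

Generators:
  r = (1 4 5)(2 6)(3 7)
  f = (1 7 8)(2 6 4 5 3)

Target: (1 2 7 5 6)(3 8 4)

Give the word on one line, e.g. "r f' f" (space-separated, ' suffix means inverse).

  after r': (1 5 4)(2 6)(3 7)
  after f': (1 4 8 7 5 6 3)
  after f': (1 6 5 2 3 8)(4 7)
  after r: (1 2 7 5 6)(3 8 4)

r' f' f' r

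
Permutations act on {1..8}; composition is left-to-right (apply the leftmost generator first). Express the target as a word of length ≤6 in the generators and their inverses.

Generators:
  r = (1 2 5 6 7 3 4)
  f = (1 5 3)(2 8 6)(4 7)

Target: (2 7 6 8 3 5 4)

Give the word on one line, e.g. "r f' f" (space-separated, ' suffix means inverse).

r' f' r f

  after r': (1 4 3 7 6 5 2)
  after f': (1 7 8 2 3 4 5 6)
  after r: (1 3)(2 4 6)(5 7 8)
  after f: (2 7 6 8 3 5 4)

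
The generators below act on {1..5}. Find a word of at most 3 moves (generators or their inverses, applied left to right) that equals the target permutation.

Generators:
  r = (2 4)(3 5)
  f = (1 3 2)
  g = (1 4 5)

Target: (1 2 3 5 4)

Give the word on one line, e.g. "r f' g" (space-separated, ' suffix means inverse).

  after f': (1 2 3)
  after g: (1 2 3 4 5)
  after g: (1 2 3 5 4)

f' g g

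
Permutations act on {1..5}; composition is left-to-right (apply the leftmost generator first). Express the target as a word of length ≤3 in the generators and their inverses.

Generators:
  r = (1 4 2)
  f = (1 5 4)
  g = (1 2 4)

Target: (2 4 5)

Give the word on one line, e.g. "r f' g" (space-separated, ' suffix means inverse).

  after f': (1 4 5)
  after g: (2 4 5)

f' g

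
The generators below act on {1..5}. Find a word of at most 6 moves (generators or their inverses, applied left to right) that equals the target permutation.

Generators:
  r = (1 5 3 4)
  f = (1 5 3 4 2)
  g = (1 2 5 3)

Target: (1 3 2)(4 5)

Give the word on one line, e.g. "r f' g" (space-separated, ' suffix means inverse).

g r' g f

  after g: (1 2 5 3)
  after r': (1 2)(3 4)
  after g: (1 5 3 4)
  after f: (1 3 2)(4 5)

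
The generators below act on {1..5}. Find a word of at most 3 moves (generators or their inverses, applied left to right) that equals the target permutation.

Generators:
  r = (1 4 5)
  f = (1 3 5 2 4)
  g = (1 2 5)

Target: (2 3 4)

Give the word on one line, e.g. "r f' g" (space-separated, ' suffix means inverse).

  after r': (1 5 4)
  after f': (1 3)(2 5)
  after f': (2 3 4)

r' f' f'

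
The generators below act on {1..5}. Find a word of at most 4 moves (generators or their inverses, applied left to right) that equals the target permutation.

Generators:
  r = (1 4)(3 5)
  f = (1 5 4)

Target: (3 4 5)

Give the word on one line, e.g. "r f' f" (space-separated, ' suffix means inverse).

r f

  after r: (1 4)(3 5)
  after f: (3 4 5)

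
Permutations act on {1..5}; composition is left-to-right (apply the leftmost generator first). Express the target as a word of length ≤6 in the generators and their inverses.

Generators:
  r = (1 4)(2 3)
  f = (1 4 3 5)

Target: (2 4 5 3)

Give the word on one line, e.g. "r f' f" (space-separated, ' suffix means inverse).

r' f' r r

  after r': (1 4)(2 3)
  after f': (2 4 5 3)
  after r: (1 4 5 2)
  after r: (2 4 5 3)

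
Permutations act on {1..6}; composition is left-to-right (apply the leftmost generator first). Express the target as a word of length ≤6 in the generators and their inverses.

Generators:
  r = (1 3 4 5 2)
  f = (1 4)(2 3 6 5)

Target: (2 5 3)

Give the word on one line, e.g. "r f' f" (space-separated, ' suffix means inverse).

r f f r' f'

  after r: (1 3 4 5 2)
  after f: (1 6 5 3)(2 4)
  after f: (1 5 6 2)(3 4)
  after r': (1 4)(5 6)
  after f': (2 5 3)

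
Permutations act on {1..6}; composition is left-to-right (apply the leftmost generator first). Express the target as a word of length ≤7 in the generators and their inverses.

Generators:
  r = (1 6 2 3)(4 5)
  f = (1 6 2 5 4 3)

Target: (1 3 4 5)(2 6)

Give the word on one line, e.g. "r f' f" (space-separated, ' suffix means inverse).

  after r': (1 3 2 6)(4 5)
  after r': (1 2)(3 6)
  after f': (1 6 4 5 2 3)
  after r': (5 6)
  after f': (1 3 4 5)(2 6)

r' r' f' r' f'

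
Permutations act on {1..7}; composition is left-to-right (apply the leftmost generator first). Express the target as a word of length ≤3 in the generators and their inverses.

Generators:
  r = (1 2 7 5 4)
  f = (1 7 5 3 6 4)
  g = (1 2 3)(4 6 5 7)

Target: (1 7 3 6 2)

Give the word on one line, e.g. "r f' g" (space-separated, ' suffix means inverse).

f' g'

  after f': (1 4 6 3 5 7)
  after g': (1 7 3 6 2)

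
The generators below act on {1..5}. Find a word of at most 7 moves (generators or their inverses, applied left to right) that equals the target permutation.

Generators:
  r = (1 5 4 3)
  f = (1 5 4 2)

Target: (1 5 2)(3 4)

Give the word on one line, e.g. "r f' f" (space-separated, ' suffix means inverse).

  after f': (1 2 4 5)
  after f': (1 4)(2 5)
  after r: (1 3)(2 4 5)
  after r: (2 3 5)
  after r: (1 5 2)(3 4)

f' f' r r r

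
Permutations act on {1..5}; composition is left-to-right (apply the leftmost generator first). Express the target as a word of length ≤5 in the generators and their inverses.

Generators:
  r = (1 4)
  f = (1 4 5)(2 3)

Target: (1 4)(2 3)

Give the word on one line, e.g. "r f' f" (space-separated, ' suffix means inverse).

f f f r

  after f: (1 4 5)(2 3)
  after f: (1 5 4)
  after f: (2 3)
  after r: (1 4)(2 3)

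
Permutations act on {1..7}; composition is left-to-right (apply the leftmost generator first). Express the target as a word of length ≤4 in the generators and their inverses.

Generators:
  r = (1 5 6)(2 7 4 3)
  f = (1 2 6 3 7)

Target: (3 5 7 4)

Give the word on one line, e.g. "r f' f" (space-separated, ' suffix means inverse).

f' r' f'

  after f': (1 7 3 6 2)
  after r': (1 2 6 3 5)(4 7)
  after f': (3 5 7 4)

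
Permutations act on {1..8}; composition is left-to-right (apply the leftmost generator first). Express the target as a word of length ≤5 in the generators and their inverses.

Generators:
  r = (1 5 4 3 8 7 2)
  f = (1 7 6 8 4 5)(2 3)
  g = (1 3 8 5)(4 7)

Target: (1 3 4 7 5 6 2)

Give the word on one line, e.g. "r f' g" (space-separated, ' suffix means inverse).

  after g': (1 5 8 3)(4 7)
  after r: (1 4 2)(3 5 7)
  after f: (1 5 6 8 4 3)(2 7)
  after r: (1 4 8 3 5 6 7)
  after r: (1 3 4 7 5 6 2)

g' r f r r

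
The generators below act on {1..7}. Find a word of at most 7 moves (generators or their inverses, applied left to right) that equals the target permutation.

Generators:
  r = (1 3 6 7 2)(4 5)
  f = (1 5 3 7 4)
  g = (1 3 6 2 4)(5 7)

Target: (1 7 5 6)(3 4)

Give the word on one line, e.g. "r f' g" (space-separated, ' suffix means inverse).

  after r: (1 3 6 7 2)(4 5)
  after g: (1 6 5)(2 3)(4 7)
  after g: (1 2 6 7)(3 4 5)
  after g: (1 4 7 3)(5 6)
  after f': (1 7 5 6)(3 4)

r g g g f'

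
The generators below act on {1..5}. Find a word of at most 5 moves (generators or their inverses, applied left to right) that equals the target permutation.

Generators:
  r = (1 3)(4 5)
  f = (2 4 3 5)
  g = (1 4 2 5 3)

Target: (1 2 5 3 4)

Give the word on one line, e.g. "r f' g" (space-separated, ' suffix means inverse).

  after f: (2 4 3 5)
  after r: (1 3 4)(2 5)
  after g': (1 5 4 3)
  after r': (1 4)
  after f': (1 2 5 3 4)

f r g' r' f'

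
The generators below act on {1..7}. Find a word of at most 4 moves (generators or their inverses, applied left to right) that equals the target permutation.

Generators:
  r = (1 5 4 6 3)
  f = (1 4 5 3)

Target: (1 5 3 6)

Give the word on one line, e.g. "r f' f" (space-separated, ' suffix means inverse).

r r f' r

  after r: (1 5 4 6 3)
  after r: (1 4 3 5 6)
  after f': (3 4 5 6)
  after r: (1 5 3 6)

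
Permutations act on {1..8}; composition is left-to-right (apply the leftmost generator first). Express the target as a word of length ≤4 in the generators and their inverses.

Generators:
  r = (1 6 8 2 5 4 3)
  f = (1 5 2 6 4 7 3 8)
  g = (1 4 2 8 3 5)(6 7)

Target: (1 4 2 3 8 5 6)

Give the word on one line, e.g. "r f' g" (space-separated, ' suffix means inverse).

  after g': (1 5 3 8 2 4)(6 7)
  after g': (1 3 2)(4 5 8)
  after r': (1 4 2 3 8 5 6)

g' g' r'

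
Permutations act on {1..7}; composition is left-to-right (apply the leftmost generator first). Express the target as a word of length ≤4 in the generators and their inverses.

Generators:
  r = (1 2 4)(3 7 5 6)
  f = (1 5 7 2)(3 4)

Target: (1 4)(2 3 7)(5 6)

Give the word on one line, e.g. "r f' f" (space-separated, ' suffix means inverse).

  after f: (1 5 7 2)(3 4)
  after r: (1 6 3)(4 7)
  after r: (1 3 2 4 5 6 7)
  after f': (1 4)(2 3 7)(5 6)

f r r f'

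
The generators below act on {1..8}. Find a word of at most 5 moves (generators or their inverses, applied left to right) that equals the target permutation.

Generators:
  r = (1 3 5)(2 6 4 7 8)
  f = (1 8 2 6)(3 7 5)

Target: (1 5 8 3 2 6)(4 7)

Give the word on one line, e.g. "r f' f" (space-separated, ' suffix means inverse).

  after f': (1 6 2 8)(3 5 7)
  after r': (1 2 7)(4 6 8 5)
  after r': (1 8 3)(2 4)(5 6 7)
  after f': (2 4 8 5)(3 6)
  after r': (1 5 8 3 2 6)(4 7)

f' r' r' f' r'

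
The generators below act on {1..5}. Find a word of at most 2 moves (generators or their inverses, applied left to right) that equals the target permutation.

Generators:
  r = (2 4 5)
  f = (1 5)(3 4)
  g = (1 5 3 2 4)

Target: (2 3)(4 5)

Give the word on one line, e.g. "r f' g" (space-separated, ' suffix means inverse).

g f'

  after g: (1 5 3 2 4)
  after f': (2 3)(4 5)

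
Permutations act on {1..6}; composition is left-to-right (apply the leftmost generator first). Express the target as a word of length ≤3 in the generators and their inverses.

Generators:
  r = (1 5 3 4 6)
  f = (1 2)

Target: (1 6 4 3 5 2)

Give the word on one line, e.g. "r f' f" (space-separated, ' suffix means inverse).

  after r': (1 6 4 3 5)
  after f: (1 6 4 3 5 2)

r' f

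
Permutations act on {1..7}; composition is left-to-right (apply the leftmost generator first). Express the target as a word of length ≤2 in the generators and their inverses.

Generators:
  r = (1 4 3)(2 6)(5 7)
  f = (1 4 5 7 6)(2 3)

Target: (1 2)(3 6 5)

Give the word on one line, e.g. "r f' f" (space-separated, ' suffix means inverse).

f' r

  after f': (1 6 7 5 4)(2 3)
  after r: (1 2)(3 6 5)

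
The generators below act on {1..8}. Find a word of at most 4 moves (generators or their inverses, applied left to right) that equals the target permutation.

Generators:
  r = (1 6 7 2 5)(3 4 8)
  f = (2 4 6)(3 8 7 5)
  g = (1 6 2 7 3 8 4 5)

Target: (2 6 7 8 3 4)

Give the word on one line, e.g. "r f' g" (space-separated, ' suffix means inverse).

  after g: (1 6 2 7 3 8 4 5)
  after r': (2 6 7 8 3 4)

g r'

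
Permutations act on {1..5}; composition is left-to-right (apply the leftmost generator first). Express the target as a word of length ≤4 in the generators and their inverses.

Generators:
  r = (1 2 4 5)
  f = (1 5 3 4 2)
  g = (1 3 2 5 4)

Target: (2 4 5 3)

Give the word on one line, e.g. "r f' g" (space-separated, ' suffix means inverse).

r r g' r

  after r: (1 2 4 5)
  after r: (1 4)(2 5)
  after g': (1 5 3)
  after r: (2 4 5 3)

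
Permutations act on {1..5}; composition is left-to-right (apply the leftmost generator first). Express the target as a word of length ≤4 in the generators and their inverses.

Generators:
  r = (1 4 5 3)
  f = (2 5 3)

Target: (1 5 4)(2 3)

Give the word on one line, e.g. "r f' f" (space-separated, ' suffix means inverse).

r' f'

  after r': (1 3 5 4)
  after f': (1 5 4)(2 3)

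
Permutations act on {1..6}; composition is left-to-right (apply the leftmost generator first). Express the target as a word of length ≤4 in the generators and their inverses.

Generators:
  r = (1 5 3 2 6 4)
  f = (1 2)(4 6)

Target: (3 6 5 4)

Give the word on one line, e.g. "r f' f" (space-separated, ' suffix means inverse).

  after r': (1 4 6 2 3 5)
  after r': (1 6 3)(2 5 4)
  after r': (1 2)(3 4)(5 6)
  after f': (3 6 5 4)

r' r' r' f'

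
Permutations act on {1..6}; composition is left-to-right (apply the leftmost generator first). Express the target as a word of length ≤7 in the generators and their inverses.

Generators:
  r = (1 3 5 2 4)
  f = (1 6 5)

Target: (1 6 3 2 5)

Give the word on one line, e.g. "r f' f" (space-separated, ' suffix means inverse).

  after r': (1 4 2 5 3)
  after f: (1 4 2)(3 6 5)
  after f: (1 4 2 6)(3 5)
  after r: (2 6 3)
  after f: (1 6 3 2 5)

r' f f r f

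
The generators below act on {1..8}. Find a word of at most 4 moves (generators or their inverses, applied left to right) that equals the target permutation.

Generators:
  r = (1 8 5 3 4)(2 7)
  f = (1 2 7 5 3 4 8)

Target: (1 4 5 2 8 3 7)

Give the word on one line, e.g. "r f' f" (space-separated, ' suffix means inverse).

f' f'

  after f': (1 8 4 3 5 7 2)
  after f': (1 4 5 2 8 3 7)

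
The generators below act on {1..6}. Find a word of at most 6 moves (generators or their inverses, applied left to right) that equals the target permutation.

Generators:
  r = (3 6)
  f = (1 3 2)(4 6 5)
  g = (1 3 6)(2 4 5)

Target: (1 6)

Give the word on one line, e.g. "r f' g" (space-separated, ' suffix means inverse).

r' g r' g' r

  after r': (3 6)
  after g: (1 3)(2 4 5)
  after r': (1 6 3)(2 4 5)
  after g': (1 3 6)
  after r: (1 6)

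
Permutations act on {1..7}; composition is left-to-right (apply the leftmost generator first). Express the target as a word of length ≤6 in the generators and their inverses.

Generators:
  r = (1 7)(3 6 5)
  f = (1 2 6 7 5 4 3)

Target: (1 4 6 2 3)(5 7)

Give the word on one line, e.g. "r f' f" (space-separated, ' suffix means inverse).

f f r' f'

  after f: (1 2 6 7 5 4 3)
  after f: (1 6 5 3 2 7 4)
  after r': (1 3 2)(4 7)
  after f': (1 4 6 2 3)(5 7)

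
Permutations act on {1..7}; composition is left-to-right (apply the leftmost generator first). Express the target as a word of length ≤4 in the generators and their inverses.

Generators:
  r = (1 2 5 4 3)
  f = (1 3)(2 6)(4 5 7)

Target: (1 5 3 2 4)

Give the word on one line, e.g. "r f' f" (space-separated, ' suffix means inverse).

r r

  after r: (1 2 5 4 3)
  after r: (1 5 3 2 4)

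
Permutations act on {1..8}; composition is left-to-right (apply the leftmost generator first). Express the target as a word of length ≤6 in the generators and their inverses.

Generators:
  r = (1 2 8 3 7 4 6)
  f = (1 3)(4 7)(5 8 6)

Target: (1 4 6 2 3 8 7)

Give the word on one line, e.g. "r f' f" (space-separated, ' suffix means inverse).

f f f r r

  after f: (1 3)(4 7)(5 8 6)
  after f: (5 6 8)
  after f: (1 3)(4 7)
  after r: (1 7 6)(2 8 3)
  after r: (1 4 6 2 3 8 7)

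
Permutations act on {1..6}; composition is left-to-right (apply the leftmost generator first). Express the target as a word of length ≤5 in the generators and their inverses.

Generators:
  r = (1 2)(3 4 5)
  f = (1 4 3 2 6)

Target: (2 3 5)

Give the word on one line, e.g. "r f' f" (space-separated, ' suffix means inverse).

  after f': (1 6 2 3 4)
  after r': (1 6)(2 5 4)
  after r': (1 6 2 4)(3 5)
  after f: (2 3 5)

f' r' r' f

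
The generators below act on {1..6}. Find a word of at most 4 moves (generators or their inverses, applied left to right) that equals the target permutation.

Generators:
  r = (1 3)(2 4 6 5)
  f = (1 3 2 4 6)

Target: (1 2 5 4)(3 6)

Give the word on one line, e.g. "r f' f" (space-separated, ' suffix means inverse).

r f r f'

  after r: (1 3)(2 4 6 5)
  after f: (1 2 6 5 4)
  after r: (1 4 3)(2 5 6)
  after f': (1 2 5 4)(3 6)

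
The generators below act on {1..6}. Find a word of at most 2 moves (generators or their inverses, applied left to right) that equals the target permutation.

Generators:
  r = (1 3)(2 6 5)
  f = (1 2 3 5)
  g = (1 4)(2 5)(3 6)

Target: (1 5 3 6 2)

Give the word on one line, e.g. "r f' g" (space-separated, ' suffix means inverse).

  after f: (1 2 3 5)
  after r': (1 5 3 6 2)

f r'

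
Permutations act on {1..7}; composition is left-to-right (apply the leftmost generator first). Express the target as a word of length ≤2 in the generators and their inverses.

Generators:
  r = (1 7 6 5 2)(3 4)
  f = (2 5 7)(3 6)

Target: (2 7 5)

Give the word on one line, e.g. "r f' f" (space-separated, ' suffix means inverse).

  after f: (2 5 7)(3 6)
  after f: (2 7 5)

f f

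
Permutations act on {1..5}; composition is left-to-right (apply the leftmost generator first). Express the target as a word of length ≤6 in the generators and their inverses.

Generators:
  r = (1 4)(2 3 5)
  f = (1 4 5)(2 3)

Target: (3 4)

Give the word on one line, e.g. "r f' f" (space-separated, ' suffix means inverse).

  after r: (1 4)(2 3 5)
  after f: (1 5 3)
  after f: (2 3 4 5)
  after r: (1 4 2 5 3)
  after r: (3 4)

r f f r r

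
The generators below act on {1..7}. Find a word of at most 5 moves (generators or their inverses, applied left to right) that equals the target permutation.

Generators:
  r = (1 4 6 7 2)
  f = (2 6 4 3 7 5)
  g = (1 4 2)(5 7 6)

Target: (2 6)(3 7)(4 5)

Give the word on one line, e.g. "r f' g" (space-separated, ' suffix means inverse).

f' g r'

  after f': (2 5 7 3 4 6)
  after g: (1 4 5 6)(2 7 3)
  after r': (2 6)(3 7)(4 5)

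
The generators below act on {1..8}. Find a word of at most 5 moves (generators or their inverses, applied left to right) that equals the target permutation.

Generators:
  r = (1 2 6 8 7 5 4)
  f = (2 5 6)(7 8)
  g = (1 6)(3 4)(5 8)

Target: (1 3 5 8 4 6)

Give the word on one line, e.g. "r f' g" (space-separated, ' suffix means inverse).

r' g' r'

  after r': (1 4 5 7 8 6 2)
  after g': (1 3 4 8)(2 6)(5 7)
  after r': (1 3 5 8 4 6)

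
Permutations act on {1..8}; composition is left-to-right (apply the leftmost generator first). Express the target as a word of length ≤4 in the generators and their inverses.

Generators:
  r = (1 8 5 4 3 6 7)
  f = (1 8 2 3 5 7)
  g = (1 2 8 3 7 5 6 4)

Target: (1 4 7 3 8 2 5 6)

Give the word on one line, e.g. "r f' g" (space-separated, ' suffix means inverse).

r' g r

  after r': (1 7 6 3 4 5 8)
  after g: (1 5 3)(2 8)(4 6 7)
  after r: (1 4 7 3 8 2 5 6)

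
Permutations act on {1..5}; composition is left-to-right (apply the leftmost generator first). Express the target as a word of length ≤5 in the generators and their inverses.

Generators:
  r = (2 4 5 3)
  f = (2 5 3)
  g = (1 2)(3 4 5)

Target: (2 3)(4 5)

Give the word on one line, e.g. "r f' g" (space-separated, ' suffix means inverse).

  after f: (2 5 3)
  after g': (1 2 4 3)
  after g': (2 3)(4 5)

f g' g'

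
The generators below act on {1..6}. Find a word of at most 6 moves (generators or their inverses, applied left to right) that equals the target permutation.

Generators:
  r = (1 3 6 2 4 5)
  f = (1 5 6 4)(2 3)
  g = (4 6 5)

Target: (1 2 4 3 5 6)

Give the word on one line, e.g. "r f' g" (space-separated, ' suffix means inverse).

r' r' g' f r

  after r': (1 5 4 2 6 3)
  after r': (1 4 6)(2 3 5)
  after g': (1 5 2 3 6)
  after f: (1 6 5 3 4)
  after r: (1 2 4 3 5 6)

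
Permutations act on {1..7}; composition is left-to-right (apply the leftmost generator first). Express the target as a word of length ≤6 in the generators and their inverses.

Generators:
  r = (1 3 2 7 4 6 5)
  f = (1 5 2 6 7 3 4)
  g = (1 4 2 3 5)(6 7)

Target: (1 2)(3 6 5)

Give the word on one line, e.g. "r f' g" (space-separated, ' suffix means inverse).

  after f': (1 4 3 7 6 2 5)
  after g': (2 3 6 4)
  after r': (1 5 6 7 2)(3 4)
  after r': (1 6 2 5 4)(3 7)
  after f': (1 2)(3 6 5)

f' g' r' r' f'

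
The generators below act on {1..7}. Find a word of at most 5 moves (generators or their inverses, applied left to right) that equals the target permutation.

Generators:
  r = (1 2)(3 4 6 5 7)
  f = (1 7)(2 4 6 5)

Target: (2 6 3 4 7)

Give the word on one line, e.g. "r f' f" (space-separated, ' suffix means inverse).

  after r': (1 2)(3 7 5 6 4)
  after r': (3 5 4 7 6)
  after f': (1 7 4)(2 5)(3 6)
  after f': (2 6 3 4 7)

r' r' f' f'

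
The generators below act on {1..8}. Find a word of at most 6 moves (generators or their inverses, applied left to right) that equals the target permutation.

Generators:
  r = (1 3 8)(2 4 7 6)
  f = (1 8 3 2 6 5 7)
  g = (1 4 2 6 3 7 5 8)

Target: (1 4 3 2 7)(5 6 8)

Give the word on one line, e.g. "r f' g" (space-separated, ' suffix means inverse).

  after f: (1 8 3 2 6 5 7)
  after g': (1 5 3 4)(6 7 8)
  after f: (1 7 3 4 8 5 2 6)
  after r': (1 4 3 2 7)(5 6 8)

f g' f r'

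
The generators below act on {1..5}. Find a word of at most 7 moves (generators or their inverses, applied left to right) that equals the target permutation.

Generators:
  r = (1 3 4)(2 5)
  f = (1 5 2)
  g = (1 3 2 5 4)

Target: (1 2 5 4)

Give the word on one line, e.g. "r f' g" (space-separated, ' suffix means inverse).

f r' f f g'

  after f: (1 5 2)
  after r': (1 2 4 3)
  after f: (2 4 3 5)
  after f: (1 5)(2 4 3)
  after g': (1 2 5 4)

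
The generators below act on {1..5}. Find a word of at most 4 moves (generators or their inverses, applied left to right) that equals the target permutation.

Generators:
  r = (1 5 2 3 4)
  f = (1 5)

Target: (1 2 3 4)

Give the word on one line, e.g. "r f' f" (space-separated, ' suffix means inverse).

  after f': (1 5)
  after r: (1 2 3 4)

f' r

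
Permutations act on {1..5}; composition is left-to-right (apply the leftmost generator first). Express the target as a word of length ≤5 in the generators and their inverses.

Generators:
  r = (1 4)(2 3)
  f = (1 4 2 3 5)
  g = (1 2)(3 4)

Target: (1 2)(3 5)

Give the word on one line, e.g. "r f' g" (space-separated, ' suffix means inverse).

r' g f'

  after r': (1 4)(2 3)
  after g: (1 3)(2 4)
  after f': (1 2)(3 5)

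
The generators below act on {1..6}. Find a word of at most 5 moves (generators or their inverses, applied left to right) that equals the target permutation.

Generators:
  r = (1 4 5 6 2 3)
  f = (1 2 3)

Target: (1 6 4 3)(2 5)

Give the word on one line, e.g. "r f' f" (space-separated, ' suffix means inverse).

  after r': (1 3 2 6 5 4)
  after f': (1 2 6 5 4 3)
  after r': (1 6 4 2 5)
  after f: (1 6 4 3)(2 5)

r' f' r' f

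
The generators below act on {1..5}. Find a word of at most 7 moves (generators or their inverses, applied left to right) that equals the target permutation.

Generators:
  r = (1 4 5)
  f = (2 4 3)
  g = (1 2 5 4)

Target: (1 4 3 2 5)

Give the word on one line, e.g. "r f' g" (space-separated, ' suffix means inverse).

r f' g' f' g'

  after r: (1 4 5)
  after f': (1 2 3 4 5)
  after g': (2 3 5 4)
  after f': (2 4 3 5)
  after g': (1 4 3 2 5)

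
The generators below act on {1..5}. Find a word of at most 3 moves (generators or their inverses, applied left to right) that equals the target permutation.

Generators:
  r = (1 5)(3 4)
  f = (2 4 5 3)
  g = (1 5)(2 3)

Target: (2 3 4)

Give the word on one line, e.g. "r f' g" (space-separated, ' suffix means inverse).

  after r': (1 5)(3 4)
  after g': (2 3 4)

r' g'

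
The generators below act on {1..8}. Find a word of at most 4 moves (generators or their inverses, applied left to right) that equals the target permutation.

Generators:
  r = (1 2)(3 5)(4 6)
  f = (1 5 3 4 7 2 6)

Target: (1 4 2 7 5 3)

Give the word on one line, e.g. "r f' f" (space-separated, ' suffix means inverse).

f r f

  after f: (1 5 3 4 7 2 6)
  after r: (1 3 6 2 4 7)
  after f: (1 4 2 7 5 3)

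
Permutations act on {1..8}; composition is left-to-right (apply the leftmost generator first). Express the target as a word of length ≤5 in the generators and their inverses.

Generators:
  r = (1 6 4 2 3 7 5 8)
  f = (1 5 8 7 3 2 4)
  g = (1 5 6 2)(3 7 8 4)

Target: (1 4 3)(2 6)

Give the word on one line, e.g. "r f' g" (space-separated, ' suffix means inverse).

  after r': (1 8 5 7 3 2 4 6)
  after r': (1 5 3 4)(2 6 8 7)
  after r': (1 7 4 8 3 6 5 2)
  after g: (1 8 7 3 2 5)
  after g: (1 4 3)(2 6)

r' r' r' g g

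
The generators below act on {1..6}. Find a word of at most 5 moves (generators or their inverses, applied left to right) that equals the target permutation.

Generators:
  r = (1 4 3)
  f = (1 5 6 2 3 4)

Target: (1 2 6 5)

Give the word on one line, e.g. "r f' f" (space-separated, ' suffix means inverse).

r r f'

  after r: (1 4 3)
  after r: (1 3 4)
  after f': (1 2 6 5)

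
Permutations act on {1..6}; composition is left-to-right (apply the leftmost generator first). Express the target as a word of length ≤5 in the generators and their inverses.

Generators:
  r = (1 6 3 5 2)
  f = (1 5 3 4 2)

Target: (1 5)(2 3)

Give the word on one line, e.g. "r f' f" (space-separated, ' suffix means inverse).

  after r': (1 2 5 3 6)
  after f: (2 3 6 5 4)
  after f: (1 5 2 4)(3 6)
  after r': (1 3)(2 4)
  after f': (1 5)(2 3)

r' f f r' f'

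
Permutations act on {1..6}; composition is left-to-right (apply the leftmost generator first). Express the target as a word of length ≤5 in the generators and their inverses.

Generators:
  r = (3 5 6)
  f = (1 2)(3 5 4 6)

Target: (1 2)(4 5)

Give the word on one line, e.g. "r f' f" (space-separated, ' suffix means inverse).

f r' r' r' r'

  after f: (1 2)(3 5 4 6)
  after r': (1 2)(4 5)
  after r': (1 2)(3 6 5 4)
  after r': (1 2)(3 5 4 6)
  after r': (1 2)(4 5)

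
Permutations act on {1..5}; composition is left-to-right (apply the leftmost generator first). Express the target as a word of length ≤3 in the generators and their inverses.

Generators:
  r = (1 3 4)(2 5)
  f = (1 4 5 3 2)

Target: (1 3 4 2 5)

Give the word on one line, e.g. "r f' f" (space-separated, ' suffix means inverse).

  after f: (1 4 5 3 2)
  after f: (1 5 2 4 3)
  after f: (1 3 4 2 5)

f f f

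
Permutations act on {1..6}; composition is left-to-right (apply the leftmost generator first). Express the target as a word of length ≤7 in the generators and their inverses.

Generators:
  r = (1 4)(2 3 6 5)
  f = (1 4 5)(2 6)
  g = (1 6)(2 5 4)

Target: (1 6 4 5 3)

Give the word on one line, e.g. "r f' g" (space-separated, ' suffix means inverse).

  after g': (1 6)(2 4 5)
  after r: (1 5 3 6 4 2)
  after f': (1 4 6)(2 5 3)
  after f': (2 4)(3 6 5)
  after g: (1 6 4 5 3)

g' r f' f' g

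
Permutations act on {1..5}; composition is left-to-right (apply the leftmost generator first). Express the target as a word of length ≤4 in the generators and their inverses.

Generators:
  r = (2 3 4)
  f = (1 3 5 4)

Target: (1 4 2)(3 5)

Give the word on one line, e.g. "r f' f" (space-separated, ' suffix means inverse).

r f'

  after r: (2 3 4)
  after f': (1 4 2)(3 5)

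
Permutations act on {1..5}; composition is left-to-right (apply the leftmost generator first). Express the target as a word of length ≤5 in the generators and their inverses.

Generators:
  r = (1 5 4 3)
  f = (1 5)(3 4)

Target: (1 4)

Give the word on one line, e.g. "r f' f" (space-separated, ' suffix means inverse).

r f r' r'

  after r: (1 5 4 3)
  after f: (3 5)
  after r': (1 3)(4 5)
  after r': (1 4)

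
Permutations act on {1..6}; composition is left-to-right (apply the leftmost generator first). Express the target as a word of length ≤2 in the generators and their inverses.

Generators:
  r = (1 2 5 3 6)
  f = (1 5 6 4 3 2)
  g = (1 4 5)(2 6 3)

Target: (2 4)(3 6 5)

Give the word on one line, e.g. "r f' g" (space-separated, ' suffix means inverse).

f g

  after f: (1 5 6 4 3 2)
  after g: (2 4)(3 6 5)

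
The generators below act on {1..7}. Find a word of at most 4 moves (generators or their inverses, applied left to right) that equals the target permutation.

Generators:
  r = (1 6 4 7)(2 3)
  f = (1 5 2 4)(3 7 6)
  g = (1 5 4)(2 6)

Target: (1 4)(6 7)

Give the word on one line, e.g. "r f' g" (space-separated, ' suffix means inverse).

  after r: (1 6 4 7)(2 3)
  after r: (1 4)(6 7)

r r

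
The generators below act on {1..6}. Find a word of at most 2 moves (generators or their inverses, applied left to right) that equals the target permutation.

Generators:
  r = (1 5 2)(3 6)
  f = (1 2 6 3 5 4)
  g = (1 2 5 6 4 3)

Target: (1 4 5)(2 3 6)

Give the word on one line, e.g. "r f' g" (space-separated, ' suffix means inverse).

  after g': (1 3 4 6 5 2)
  after g': (1 4 5)(2 3 6)

g' g'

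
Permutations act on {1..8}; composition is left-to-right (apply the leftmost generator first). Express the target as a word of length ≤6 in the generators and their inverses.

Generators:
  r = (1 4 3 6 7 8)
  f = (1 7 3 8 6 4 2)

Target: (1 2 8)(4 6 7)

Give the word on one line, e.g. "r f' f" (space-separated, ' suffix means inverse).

  after r': (1 8 7 6 3 4)
  after f: (1 6 8 3 2)(4 7)
  after f: (1 4 3)(2 7)
  after r': (2 6 3 8 7)
  after f': (1 2 8)(4 6 7)

r' f f r' f'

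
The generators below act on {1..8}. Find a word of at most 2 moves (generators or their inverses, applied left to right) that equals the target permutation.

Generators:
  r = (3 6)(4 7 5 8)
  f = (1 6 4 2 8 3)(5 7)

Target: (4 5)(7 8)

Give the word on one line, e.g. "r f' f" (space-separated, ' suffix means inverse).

  after r: (3 6)(4 7 5 8)
  after r: (4 5)(7 8)

r r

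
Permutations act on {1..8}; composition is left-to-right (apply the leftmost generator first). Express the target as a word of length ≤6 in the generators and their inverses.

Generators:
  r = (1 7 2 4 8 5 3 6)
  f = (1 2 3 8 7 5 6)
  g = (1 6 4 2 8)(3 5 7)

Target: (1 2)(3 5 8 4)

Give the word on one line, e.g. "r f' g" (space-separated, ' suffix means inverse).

  after f': (1 6 5 7 8 3 2)
  after g': (2 8 7)(3 4 6)
  after g': (1 8 5 3 6 7 4)
  after r': (1 4 6)(2 7)
  after r': (1 2)(3 5 8 4)

f' g' g' r' r'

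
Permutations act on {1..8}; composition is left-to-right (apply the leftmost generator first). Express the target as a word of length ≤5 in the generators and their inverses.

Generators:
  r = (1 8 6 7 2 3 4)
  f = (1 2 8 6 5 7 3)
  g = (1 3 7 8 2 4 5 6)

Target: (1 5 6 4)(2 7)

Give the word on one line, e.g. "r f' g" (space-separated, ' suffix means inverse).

g r f' g

  after g: (1 3 7 8 2 4 5 6)
  after r: (1 4 5 7 6 8 3 2)
  after f': (1 4 6 2 3)(7 8)
  after g: (1 5 6 4)(2 7)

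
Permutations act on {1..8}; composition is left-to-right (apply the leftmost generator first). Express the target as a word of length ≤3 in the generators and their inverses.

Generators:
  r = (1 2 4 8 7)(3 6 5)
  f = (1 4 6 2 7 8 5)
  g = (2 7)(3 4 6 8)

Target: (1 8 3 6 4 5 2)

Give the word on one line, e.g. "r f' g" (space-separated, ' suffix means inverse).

f r

  after f: (1 4 6 2 7 8 5)
  after r: (1 8 3 6 4 5 2)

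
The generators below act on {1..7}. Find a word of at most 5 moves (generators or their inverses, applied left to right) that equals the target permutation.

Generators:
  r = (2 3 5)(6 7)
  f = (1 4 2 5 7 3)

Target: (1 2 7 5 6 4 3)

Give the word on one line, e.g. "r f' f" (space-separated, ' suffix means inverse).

  after r': (2 5 3)(6 7)
  after f': (1 3 4)(5 7 6)
  after r: (1 5 6 2 3 4)
  after f': (1 2 7 5 6 4 3)

r' f' r f'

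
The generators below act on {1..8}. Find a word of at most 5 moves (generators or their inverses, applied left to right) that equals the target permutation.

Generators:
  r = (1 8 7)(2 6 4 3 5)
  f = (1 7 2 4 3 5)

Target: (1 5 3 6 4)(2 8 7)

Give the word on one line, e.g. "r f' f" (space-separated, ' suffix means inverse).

  after f': (1 5 3 4 2 7)
  after f': (1 3 2)(4 7 5)
  after r: (1 5 3 6 4)(2 8 7)

f' f' r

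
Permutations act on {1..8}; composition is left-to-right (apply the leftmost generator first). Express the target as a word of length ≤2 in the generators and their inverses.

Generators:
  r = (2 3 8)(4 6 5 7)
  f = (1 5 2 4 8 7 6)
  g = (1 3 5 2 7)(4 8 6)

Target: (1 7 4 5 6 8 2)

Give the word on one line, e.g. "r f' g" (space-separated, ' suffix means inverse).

f' f'

  after f': (1 6 7 8 4 2 5)
  after f': (1 7 4 5 6 8 2)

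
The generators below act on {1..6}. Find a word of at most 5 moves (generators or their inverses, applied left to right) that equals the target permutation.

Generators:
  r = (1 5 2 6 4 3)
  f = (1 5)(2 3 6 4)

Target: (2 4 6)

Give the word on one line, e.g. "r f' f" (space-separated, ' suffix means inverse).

f' r f r

  after f': (1 5)(2 4 6 3)
  after r: (1 2 3 6)
  after f: (1 3 4 2 6 5)
  after r: (2 4 6)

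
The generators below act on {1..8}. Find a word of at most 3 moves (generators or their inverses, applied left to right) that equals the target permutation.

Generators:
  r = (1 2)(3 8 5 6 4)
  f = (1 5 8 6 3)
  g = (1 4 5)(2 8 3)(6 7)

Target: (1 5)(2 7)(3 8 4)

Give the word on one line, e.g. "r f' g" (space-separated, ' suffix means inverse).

  after g: (1 4 5)(2 8 3)(6 7)
  after f: (1 4 8)(2 6 7 3)
  after g: (1 5)(2 7)(3 8 4)

g f g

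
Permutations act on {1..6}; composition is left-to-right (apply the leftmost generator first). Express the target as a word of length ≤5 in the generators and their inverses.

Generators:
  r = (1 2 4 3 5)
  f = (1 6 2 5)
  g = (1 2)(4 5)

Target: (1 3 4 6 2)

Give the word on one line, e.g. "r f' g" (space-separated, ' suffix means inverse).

f' r' f'

  after f': (1 5 2 6)
  after r': (1 3 4 2 6 5)
  after f': (1 3 4 6 2)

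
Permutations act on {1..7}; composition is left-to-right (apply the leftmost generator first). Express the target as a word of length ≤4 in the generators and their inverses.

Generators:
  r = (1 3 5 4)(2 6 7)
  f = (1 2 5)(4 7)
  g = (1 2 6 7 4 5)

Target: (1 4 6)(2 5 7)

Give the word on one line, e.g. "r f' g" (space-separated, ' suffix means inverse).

  after g': (1 5 4 7 6 2)
  after g': (1 4 6)(2 5 7)

g' g'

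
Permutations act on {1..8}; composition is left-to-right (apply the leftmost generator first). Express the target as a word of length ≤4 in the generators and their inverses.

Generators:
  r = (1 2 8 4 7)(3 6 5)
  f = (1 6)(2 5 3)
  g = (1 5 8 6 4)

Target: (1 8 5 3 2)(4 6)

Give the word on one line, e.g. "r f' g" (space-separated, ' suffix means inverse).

f g'

  after f: (1 6)(2 5 3)
  after g': (1 8 5 3 2)(4 6)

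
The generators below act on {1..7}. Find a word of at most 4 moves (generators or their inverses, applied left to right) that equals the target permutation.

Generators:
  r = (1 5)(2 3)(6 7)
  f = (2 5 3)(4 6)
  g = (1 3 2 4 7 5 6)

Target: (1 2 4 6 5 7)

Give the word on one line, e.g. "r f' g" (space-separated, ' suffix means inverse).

g r'

  after g: (1 3 2 4 7 5 6)
  after r': (1 2 4 6 5 7)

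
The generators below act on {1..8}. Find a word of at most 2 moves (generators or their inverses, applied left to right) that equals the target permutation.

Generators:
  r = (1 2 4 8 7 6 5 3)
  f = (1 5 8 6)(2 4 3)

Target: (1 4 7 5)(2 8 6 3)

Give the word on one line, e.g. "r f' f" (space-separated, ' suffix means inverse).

r r

  after r: (1 2 4 8 7 6 5 3)
  after r: (1 4 7 5)(2 8 6 3)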